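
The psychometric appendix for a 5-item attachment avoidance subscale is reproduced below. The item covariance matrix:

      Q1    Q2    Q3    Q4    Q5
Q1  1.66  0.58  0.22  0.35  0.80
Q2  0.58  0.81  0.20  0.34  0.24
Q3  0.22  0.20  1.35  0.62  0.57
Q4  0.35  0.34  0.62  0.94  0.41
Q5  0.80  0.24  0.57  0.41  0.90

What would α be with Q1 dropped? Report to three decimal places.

Remaining items: Q2, Q3, Q4, Q5 (k = 4).
Σσ²ᵢ = 0.81 + 1.35 + 0.94 + 0.90 = 4.00
Var(T) = 4.00 + 2 × 2.38 = 8.76
α (item deleted) = (4/3)·(1 − 4.00/8.76) = 0.725

α = 0.725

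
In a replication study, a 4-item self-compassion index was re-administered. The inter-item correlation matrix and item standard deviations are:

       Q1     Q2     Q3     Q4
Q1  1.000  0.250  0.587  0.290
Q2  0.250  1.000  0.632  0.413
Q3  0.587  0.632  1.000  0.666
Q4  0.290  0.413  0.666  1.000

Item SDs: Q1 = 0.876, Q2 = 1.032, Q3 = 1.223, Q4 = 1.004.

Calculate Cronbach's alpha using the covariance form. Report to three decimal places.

Σσ²ᵢ = 0.876² + 1.032² + 1.223² + 1.004² = 4.3361
Covariances σ_ij = r_ij · s_i · s_j:
  σ(Q1,Q2) = 0.250 × 0.876 × 1.032 = 0.2260
  σ(Q1,Q3) = 0.587 × 0.876 × 1.223 = 0.6289
  σ(Q1,Q4) = 0.290 × 0.876 × 1.004 = 0.2551
  σ(Q2,Q3) = 0.632 × 1.032 × 1.223 = 0.7977
  σ(Q2,Q4) = 0.413 × 1.032 × 1.004 = 0.4279
  σ(Q3,Q4) = 0.666 × 1.223 × 1.004 = 0.8178
σ²_T = Σσ²ᵢ + 2·Σσ_ij = 4.3361 + 2 × 3.1534 = 10.6429
α = (4/3)·(1 − 4.3361/10.6429) = 0.790

Cronbach's alpha = 0.790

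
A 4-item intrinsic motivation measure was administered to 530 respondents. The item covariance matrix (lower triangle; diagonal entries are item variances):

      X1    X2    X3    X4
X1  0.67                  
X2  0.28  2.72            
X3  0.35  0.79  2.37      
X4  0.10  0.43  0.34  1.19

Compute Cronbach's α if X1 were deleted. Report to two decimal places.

Remaining items: X2, X3, X4 (k = 3).
Σσᵢ² = 2.72 + 2.37 + 1.19 = 6.28
σ²_T = 6.28 + 2 × 1.56 = 9.40
α (item deleted) = (3/2)·(1 − 6.28/9.40) = 0.50

α = 0.50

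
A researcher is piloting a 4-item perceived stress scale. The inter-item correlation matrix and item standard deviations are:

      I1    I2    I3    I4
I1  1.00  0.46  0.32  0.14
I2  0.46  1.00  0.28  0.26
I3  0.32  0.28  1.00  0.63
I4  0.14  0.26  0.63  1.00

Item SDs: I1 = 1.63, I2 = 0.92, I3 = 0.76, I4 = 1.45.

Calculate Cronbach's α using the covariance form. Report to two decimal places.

α = 0.62

Σσ²ᵢ = 1.63² + 0.92² + 0.76² + 1.45² = 6.1834
Covariances σ_ij = r_ij · s_i · s_j:
  σ(I1,I2) = 0.46 × 1.63 × 0.92 = 0.6898
  σ(I1,I3) = 0.32 × 1.63 × 0.76 = 0.3964
  σ(I1,I4) = 0.14 × 1.63 × 1.45 = 0.3309
  σ(I2,I3) = 0.28 × 0.92 × 0.76 = 0.1958
  σ(I2,I4) = 0.26 × 0.92 × 1.45 = 0.3468
  σ(I3,I4) = 0.63 × 0.76 × 1.45 = 0.6943
σ²_T = Σσ²ᵢ + 2·Σσ_ij = 6.1834 + 2 × 2.6540 = 11.4914
α = (4/3)·(1 − 6.1834/11.4914) = 0.62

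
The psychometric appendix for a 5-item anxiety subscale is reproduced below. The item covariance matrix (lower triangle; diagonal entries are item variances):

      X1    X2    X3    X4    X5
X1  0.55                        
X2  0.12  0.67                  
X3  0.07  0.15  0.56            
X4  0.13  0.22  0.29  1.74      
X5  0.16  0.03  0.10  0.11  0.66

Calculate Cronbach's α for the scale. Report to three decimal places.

α = 0.497

sum of item variances = 0.55 + 0.67 + 0.56 + 1.74 + 0.66 = 4.18
Sum of the distinct covariances = 1.38
total variance = 4.18 + 2 × 1.38 = 6.94
α = (k/(k−1))·(1 − sum of item variances/total variance) = (5/4)·(1 − 4.18/6.94) = 0.497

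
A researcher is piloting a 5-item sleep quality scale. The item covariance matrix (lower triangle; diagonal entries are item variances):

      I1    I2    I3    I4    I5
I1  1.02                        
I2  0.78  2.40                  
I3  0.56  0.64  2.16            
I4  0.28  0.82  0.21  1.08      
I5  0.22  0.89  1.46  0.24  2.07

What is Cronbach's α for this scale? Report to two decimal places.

Σσ²ᵢ = 1.02 + 2.40 + 2.16 + 1.08 + 2.07 = 8.73
Σ_{i<j} σ_ij = 6.10
Var(T) = 8.73 + 2 × 6.10 = 20.93
α = (k/(k−1))·(1 − Σσ²ᵢ/Var(T)) = (5/4)·(1 − 8.73/20.93) = 0.73

α = 0.73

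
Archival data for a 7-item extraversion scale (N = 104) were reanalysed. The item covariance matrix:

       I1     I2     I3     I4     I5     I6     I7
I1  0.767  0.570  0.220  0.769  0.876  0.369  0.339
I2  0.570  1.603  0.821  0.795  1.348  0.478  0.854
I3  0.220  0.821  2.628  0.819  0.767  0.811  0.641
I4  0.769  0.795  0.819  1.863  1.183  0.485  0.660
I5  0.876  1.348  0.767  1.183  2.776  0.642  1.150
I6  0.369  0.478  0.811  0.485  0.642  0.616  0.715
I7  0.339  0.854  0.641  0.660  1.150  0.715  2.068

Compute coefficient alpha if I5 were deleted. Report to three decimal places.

Remaining items: I1, I2, I3, I4, I6, I7 (k = 6).
sum of item variances = 0.767 + 1.603 + 2.628 + 1.863 + 0.616 + 2.068 = 9.545
Var(T) = 9.545 + 2 × 9.346 = 28.237
α (item deleted) = (6/5)·(1 − 9.545/28.237) = 0.794

coefficient alpha = 0.794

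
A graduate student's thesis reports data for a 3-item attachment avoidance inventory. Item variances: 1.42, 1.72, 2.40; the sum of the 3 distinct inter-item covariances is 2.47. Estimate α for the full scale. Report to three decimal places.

α = 0.707

ΣVar(i) = 1.42 + 1.72 + 2.40 = 5.54
Sum of distinct covariances = 2.47
σ²_total = ΣVar(i) + 2·Σcov = 5.54 + 2 × 2.47 = 10.48
α = (3/2)·(1 − 5.54/10.48) = 0.707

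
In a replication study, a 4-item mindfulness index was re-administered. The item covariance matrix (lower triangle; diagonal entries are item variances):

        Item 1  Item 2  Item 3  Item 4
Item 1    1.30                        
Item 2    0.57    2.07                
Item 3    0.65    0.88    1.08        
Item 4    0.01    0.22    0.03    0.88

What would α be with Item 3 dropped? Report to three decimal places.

Remaining items: Item 1, Item 2, Item 4 (k = 3).
sum of item variances = 1.30 + 2.07 + 0.88 = 4.25
total variance = 4.25 + 2 × 0.80 = 5.85
α (item deleted) = (3/2)·(1 − 4.25/5.85) = 0.410

α = 0.410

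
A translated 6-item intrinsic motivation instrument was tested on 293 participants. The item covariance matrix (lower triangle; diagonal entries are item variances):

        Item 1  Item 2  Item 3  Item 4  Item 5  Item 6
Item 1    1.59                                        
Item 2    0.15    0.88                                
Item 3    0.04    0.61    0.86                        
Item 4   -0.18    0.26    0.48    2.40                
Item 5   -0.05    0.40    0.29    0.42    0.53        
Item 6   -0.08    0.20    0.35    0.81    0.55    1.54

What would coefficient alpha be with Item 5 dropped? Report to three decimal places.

Remaining items: Item 1, Item 2, Item 3, Item 4, Item 6 (k = 5).
Σσ²ᵢ = 1.59 + 0.88 + 0.86 + 2.40 + 1.54 = 7.27
σ²_T = 7.27 + 2 × 2.64 = 12.55
α (item deleted) = (5/4)·(1 − 7.27/12.55) = 0.526

coefficient alpha = 0.526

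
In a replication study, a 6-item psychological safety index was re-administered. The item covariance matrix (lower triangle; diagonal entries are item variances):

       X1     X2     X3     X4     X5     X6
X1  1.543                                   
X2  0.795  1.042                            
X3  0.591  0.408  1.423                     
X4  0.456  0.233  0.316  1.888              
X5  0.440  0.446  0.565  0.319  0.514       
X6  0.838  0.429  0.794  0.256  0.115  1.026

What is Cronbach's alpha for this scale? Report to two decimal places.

Σσᵢ² = 1.543 + 1.042 + 1.423 + 1.888 + 0.514 + 1.026 = 7.436
Σ_{i<j} σ_ij = 7.001
total variance = 7.436 + 2 × 7.001 = 21.438
α = (k/(k−1))·(1 − Σσᵢ²/total variance) = (6/5)·(1 − 7.436/21.438) = 0.78

Cronbach's alpha = 0.78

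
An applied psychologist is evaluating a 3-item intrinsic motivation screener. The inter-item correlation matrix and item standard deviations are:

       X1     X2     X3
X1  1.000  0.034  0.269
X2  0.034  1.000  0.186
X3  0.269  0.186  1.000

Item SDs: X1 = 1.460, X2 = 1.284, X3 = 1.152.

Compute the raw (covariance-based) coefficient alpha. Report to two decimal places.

Σσ²ᵢ = 1.460² + 1.284² + 1.152² = 5.1074
Covariances σ_ij = r_ij · s_i · s_j:
  σ(X1,X2) = 0.034 × 1.460 × 1.284 = 0.0637
  σ(X1,X3) = 0.269 × 1.460 × 1.152 = 0.4524
  σ(X2,X3) = 0.186 × 1.284 × 1.152 = 0.2751
σ²_T = Σσ²ᵢ + 2·Σσ_ij = 5.1074 + 2 × 0.7912 = 6.6898
α = (3/2)·(1 − 5.1074/6.6898) = 0.35

α = 0.35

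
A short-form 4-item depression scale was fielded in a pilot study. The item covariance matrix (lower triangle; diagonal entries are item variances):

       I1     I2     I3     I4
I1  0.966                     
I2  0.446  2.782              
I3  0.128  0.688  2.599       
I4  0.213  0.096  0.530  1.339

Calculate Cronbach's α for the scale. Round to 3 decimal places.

ΣVar(i) = 0.966 + 2.782 + 2.599 + 1.339 = 7.686
Sum of the distinct covariances = 2.101
σ²_T = 7.686 + 2 × 2.101 = 11.888
α = (k/(k−1))·(1 − ΣVar(i)/σ²_T) = (4/3)·(1 − 7.686/11.888) = 0.471

Cronbach's α = 0.471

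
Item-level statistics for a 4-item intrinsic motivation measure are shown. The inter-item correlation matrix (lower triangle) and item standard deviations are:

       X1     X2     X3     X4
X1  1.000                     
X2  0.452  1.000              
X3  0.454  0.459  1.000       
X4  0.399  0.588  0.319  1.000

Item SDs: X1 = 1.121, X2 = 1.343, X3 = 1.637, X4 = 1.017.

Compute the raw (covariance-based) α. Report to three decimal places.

α = 0.747

Σσ²ᵢ = 1.121² + 1.343² + 1.637² + 1.017² = 6.7743
Covariances σ_ij = r_ij · s_i · s_j:
  σ(X1,X2) = 0.452 × 1.121 × 1.343 = 0.6805
  σ(X1,X3) = 0.454 × 1.121 × 1.637 = 0.8331
  σ(X1,X4) = 0.399 × 1.121 × 1.017 = 0.4549
  σ(X2,X3) = 0.459 × 1.343 × 1.637 = 1.0091
  σ(X2,X4) = 0.588 × 1.343 × 1.017 = 0.8031
  σ(X3,X4) = 0.319 × 1.637 × 1.017 = 0.5311
σ²_T = Σσ²ᵢ + 2·Σσ_ij = 6.7743 + 2 × 4.3118 = 15.3979
α = (4/3)·(1 − 6.7743/15.3979) = 0.747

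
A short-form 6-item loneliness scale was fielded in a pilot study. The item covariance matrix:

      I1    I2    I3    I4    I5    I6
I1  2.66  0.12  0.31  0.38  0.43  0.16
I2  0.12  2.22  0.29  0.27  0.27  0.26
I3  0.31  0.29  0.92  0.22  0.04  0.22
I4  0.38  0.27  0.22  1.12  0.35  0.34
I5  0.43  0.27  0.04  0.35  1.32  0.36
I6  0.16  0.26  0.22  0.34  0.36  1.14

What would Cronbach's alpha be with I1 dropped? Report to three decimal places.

α = 0.548

Remaining items: I2, I3, I4, I5, I6 (k = 5).
sum of item variances = 2.22 + 0.92 + 1.12 + 1.32 + 1.14 = 6.72
Var(T) = 6.72 + 2 × 2.62 = 11.96
α (item deleted) = (5/4)·(1 − 6.72/11.96) = 0.548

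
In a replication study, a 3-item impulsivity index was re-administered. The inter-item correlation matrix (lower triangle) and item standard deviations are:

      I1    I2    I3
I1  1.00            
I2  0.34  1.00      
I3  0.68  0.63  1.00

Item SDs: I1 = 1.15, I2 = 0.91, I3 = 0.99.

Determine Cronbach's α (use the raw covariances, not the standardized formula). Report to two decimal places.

Σσ²ᵢ = 1.15² + 0.91² + 0.99² = 3.1307
Covariances σ_ij = r_ij · s_i · s_j:
  σ(I1,I2) = 0.34 × 1.15 × 0.91 = 0.3558
  σ(I1,I3) = 0.68 × 1.15 × 0.99 = 0.7742
  σ(I2,I3) = 0.63 × 0.91 × 0.99 = 0.5676
σ²_T = Σσ²ᵢ + 2·Σσ_ij = 3.1307 + 2 × 1.6976 = 6.5259
α = (3/2)·(1 − 3.1307/6.5259) = 0.78

α = 0.78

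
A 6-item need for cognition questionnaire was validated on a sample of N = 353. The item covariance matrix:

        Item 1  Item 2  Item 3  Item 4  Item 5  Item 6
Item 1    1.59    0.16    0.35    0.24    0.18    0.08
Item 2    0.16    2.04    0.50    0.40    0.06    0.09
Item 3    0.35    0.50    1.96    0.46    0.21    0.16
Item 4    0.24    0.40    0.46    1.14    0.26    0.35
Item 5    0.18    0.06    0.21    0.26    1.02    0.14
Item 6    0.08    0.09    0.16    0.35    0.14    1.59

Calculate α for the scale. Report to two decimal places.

Σσᵢ² = 1.59 + 2.04 + 1.96 + 1.14 + 1.02 + 1.59 = 9.34
Sum of off-diagonal covariances = 3.64
Var(T) = 9.34 + 2 × 3.64 = 16.62
α = (k/(k−1))·(1 − Σσᵢ²/Var(T)) = (6/5)·(1 − 9.34/16.62) = 0.53

α = 0.53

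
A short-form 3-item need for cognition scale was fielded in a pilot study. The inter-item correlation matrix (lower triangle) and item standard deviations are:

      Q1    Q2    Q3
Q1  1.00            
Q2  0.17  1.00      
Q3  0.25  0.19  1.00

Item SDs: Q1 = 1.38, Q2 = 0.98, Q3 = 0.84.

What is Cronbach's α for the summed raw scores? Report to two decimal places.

Σσ²ᵢ = 1.38² + 0.98² + 0.84² = 3.5704
Covariances σ_ij = r_ij · s_i · s_j:
  σ(Q1,Q2) = 0.17 × 1.38 × 0.98 = 0.2299
  σ(Q1,Q3) = 0.25 × 1.38 × 0.84 = 0.2898
  σ(Q2,Q3) = 0.19 × 0.98 × 0.84 = 0.1564
σ²_T = Σσ²ᵢ + 2·Σσ_ij = 3.5704 + 2 × 0.6761 = 4.9226
α = (3/2)·(1 − 3.5704/4.9226) = 0.41

α = 0.41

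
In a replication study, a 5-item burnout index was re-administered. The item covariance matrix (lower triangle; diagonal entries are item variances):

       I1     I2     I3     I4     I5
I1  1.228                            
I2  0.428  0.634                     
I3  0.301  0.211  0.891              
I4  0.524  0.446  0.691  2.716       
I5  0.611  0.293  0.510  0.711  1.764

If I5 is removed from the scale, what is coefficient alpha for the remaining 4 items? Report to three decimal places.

α = 0.650

Remaining items: I1, I2, I3, I4 (k = 4).
sum of item variances = 1.228 + 0.634 + 0.891 + 2.716 = 5.469
σ²_total = 5.469 + 2 × 2.601 = 10.671
α (item deleted) = (4/3)·(1 − 5.469/10.671) = 0.650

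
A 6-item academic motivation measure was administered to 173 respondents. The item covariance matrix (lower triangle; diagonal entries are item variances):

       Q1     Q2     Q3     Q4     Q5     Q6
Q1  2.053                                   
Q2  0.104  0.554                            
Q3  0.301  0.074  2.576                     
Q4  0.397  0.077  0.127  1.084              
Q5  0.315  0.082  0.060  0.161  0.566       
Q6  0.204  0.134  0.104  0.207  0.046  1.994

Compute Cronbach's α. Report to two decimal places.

α = 0.42

Σσ²ᵢ = 2.053 + 0.554 + 2.576 + 1.084 + 0.566 + 1.994 = 8.827
Sum of the distinct covariances = 2.393
total variance = 8.827 + 2 × 2.393 = 13.613
α = (k/(k−1))·(1 − Σσ²ᵢ/total variance) = (6/5)·(1 − 8.827/13.613) = 0.42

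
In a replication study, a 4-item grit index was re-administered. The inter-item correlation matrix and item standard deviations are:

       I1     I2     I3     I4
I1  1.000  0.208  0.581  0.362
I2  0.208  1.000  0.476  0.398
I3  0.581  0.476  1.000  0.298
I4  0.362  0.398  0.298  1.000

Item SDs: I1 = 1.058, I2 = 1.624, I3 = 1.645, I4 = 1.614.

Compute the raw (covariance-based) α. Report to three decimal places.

Σσ²ᵢ = 1.058² + 1.624² + 1.645² + 1.614² = 9.0678
Covariances σ_ij = r_ij · s_i · s_j:
  σ(I1,I2) = 0.208 × 1.058 × 1.624 = 0.3574
  σ(I1,I3) = 0.581 × 1.058 × 1.645 = 1.0112
  σ(I1,I4) = 0.362 × 1.058 × 1.614 = 0.6182
  σ(I2,I3) = 0.476 × 1.624 × 1.645 = 1.2716
  σ(I2,I4) = 0.398 × 1.624 × 1.614 = 1.0432
  σ(I3,I4) = 0.298 × 1.645 × 1.614 = 0.7912
σ²_T = Σσ²ᵢ + 2·Σσ_ij = 9.0678 + 2 × 5.0928 = 19.2534
α = (4/3)·(1 − 9.0678/19.2534) = 0.705

α = 0.705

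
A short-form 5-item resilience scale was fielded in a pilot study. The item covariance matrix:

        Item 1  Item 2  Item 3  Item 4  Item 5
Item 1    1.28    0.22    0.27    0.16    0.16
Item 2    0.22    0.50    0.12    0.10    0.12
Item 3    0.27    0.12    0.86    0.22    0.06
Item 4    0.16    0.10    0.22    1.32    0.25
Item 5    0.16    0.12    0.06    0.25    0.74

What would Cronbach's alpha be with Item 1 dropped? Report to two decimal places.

α = 0.45

Remaining items: Item 2, Item 3, Item 4, Item 5 (k = 4).
sum of item variances = 0.50 + 0.86 + 1.32 + 0.74 = 3.42
Var(T) = 3.42 + 2 × 0.87 = 5.16
α (item deleted) = (4/3)·(1 − 3.42/5.16) = 0.45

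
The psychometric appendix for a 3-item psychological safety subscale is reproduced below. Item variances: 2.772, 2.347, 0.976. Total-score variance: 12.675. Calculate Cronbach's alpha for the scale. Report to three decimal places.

Σσ²ᵢ = 2.772 + 2.347 + 0.976 = 6.095
α = (k/(k−1))·(1 − Σσ²ᵢ/total variance) = (3/2)·(1 − 6.095/12.675) = 0.779

α = 0.779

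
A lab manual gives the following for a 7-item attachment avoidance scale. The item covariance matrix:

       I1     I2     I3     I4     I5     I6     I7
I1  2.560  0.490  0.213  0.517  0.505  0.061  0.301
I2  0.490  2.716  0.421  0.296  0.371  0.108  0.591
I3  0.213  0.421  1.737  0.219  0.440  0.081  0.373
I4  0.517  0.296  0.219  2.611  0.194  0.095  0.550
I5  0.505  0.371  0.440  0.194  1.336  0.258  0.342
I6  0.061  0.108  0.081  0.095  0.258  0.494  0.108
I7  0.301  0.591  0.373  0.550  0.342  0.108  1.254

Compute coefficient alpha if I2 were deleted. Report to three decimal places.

coefficient alpha = 0.552

Remaining items: I1, I3, I4, I5, I6, I7 (k = 6).
ΣVar(i) = 2.560 + 1.737 + 2.611 + 1.336 + 0.494 + 1.254 = 9.992
σ²_T = 9.992 + 2 × 4.257 = 18.506
α (item deleted) = (6/5)·(1 − 9.992/18.506) = 0.552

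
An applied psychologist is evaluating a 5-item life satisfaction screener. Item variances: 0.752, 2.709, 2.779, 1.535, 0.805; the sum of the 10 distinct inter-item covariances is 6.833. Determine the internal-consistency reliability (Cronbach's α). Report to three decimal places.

Σσ²ᵢ = 0.752 + 2.709 + 2.779 + 1.535 + 0.805 = 8.580
Sum of distinct covariances = 6.833
total variance = Σσ²ᵢ + 2·Σcov = 8.580 + 2 × 6.833 = 22.246
α = (5/4)·(1 − 8.580/22.246) = 0.768

α = 0.768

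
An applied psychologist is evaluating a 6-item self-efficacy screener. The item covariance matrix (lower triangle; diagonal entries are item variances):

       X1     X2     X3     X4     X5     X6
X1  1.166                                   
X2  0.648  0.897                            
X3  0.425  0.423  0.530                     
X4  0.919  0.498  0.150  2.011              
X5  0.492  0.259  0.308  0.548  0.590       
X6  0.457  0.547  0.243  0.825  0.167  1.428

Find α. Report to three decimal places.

sum of item variances = 1.166 + 0.897 + 0.530 + 2.011 + 0.590 + 1.428 = 6.622
Sum of off-diagonal covariances = 6.909
Var(T) = 6.622 + 2 × 6.909 = 20.440
α = (k/(k−1))·(1 − sum of item variances/Var(T)) = (6/5)·(1 − 6.622/20.440) = 0.811

α = 0.811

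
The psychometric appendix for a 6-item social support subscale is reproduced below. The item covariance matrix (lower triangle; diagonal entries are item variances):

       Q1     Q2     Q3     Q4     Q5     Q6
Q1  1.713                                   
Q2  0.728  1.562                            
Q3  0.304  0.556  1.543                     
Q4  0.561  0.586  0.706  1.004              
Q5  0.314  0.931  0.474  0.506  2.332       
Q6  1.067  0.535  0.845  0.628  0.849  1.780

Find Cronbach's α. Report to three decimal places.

α = 0.791

ΣVar(i) = 1.713 + 1.562 + 1.543 + 1.004 + 2.332 + 1.780 = 9.934
Sum of off-diagonal covariances = 9.590
Var(T) = 9.934 + 2 × 9.590 = 29.114
α = (k/(k−1))·(1 − ΣVar(i)/Var(T)) = (6/5)·(1 − 9.934/29.114) = 0.791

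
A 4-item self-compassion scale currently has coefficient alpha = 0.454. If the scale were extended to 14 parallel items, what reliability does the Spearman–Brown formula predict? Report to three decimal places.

Length factor m = 14/4 = 3.5000
α' = m·α / (1 + (m−1)·α)
   = 14/4 × 0.454 / (1 + (14/4 − 1) × 0.454)
   = 1.5890 / 2.1350 = 0.744

predicted reliability = 0.744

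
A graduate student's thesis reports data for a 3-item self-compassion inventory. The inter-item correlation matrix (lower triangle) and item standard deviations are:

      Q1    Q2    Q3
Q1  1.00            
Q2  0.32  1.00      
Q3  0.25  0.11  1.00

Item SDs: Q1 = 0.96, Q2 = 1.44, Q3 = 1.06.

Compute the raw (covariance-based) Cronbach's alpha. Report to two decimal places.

Σσ²ᵢ = 0.96² + 1.44² + 1.06² = 4.1188
Covariances σ_ij = r_ij · s_i · s_j:
  σ(Q1,Q2) = 0.32 × 0.96 × 1.44 = 0.4424
  σ(Q1,Q3) = 0.25 × 0.96 × 1.06 = 0.2544
  σ(Q2,Q3) = 0.11 × 1.44 × 1.06 = 0.1679
σ²_T = Σσ²ᵢ + 2·Σσ_ij = 4.1188 + 2 × 0.8647 = 5.8482
α = (3/2)·(1 − 4.1188/5.8482) = 0.44

Cronbach's alpha = 0.44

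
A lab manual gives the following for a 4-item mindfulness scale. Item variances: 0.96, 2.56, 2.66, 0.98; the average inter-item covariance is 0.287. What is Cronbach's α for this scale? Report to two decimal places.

α = 0.43

ΣVar(i) = 0.96 + 2.56 + 2.66 + 0.98 = 7.16
Sum of the 6 distinct covariances = 6 × 0.287 = 1.722
σ²_total = ΣVar(i) + 2·Σcov = 7.16 + 2 × 1.722 = 10.604
α = (4/3)·(1 − 7.16/10.604) = 0.43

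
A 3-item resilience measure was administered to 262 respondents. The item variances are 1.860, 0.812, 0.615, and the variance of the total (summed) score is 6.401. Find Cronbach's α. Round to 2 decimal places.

α = 0.73

Σσᵢ² = 1.860 + 0.812 + 0.615 = 3.287
α = (k/(k−1))·(1 − Σσᵢ²/σ²_T) = (3/2)·(1 − 3.287/6.401) = 0.73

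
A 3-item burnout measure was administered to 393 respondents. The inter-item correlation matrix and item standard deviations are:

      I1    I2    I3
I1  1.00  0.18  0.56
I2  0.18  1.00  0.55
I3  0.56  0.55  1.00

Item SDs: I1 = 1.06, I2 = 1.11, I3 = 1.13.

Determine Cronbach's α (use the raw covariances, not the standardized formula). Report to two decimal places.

α = 0.70

Σσ²ᵢ = 1.06² + 1.11² + 1.13² = 3.6326
Covariances σ_ij = r_ij · s_i · s_j:
  σ(I1,I2) = 0.18 × 1.06 × 1.11 = 0.2118
  σ(I1,I3) = 0.56 × 1.06 × 1.13 = 0.6708
  σ(I2,I3) = 0.55 × 1.11 × 1.13 = 0.6899
σ²_T = Σσ²ᵢ + 2·Σσ_ij = 3.6326 + 2 × 1.5725 = 6.7776
α = (3/2)·(1 − 3.6326/6.7776) = 0.70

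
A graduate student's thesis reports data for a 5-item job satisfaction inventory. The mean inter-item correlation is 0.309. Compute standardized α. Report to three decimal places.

standardized α = 0.691

Standardized α = k·r̄ / (1 + (k−1)·r̄) = 5 × 0.309 / (1 + 4 × 0.309)
  = 1.5450 / 2.2360 = 0.691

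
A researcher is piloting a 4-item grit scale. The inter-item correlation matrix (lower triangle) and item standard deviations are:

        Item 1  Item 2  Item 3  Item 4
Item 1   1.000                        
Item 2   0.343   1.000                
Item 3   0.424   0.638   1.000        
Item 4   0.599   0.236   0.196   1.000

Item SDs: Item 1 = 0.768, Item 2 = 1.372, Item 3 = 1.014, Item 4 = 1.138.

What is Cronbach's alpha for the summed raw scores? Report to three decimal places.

α = 0.706

Σσ²ᵢ = 0.768² + 1.372² + 1.014² + 1.138² = 4.7954
Covariances σ_ij = r_ij · s_i · s_j:
  σ(Item 1,Item 2) = 0.343 × 0.768 × 1.372 = 0.3614
  σ(Item 1,Item 3) = 0.424 × 0.768 × 1.014 = 0.3302
  σ(Item 1,Item 4) = 0.599 × 0.768 × 1.138 = 0.5235
  σ(Item 2,Item 3) = 0.638 × 1.372 × 1.014 = 0.8876
  σ(Item 2,Item 4) = 0.236 × 1.372 × 1.138 = 0.3685
  σ(Item 3,Item 4) = 0.196 × 1.014 × 1.138 = 0.2262
σ²_T = Σσ²ᵢ + 2·Σσ_ij = 4.7954 + 2 × 2.6974 = 10.1902
α = (4/3)·(1 − 4.7954/10.1902) = 0.706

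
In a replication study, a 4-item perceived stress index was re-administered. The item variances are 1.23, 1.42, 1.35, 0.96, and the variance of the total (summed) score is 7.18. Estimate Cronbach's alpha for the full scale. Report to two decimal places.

Cronbach's alpha = 0.41

ΣVar(i) = 1.23 + 1.42 + 1.35 + 0.96 = 4.96
α = (k/(k−1))·(1 − ΣVar(i)/Var(T)) = (4/3)·(1 − 4.96/7.18) = 0.41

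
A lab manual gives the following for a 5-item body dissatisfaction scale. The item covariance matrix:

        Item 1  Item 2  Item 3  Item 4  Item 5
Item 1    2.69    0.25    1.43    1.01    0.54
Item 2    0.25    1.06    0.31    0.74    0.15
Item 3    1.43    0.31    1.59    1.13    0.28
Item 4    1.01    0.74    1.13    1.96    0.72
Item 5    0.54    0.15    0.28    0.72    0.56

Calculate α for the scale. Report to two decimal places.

α = 0.78

Σσᵢ² = 2.69 + 1.06 + 1.59 + 1.96 + 0.56 = 7.86
Σ_{i<j} σ_ij = 6.56
Var(T) = 7.86 + 2 × 6.56 = 20.98
α = (k/(k−1))·(1 − Σσᵢ²/Var(T)) = (5/4)·(1 − 7.86/20.98) = 0.78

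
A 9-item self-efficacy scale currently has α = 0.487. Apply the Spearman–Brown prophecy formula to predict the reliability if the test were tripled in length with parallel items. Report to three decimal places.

predicted reliability = 0.740

Length factor m = 3
α' = m·α / (1 + (m−1)·α)
   = 3 × 0.487 / (1 + (3 − 1) × 0.487)
   = 1.4610 / 1.9740 = 0.740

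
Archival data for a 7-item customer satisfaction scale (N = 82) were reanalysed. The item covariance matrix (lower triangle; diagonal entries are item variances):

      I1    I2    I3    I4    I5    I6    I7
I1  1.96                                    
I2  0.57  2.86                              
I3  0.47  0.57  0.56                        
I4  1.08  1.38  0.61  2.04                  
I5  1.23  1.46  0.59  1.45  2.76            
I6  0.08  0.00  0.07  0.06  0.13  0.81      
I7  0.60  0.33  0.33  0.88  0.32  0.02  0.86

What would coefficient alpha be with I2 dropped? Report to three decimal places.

α = 0.766

Remaining items: I1, I3, I4, I5, I6, I7 (k = 6).
Σσ²ᵢ = 1.96 + 0.56 + 2.04 + 2.76 + 0.81 + 0.86 = 8.99
Var(T) = 8.99 + 2 × 7.92 = 24.83
α (item deleted) = (6/5)·(1 − 8.99/24.83) = 0.766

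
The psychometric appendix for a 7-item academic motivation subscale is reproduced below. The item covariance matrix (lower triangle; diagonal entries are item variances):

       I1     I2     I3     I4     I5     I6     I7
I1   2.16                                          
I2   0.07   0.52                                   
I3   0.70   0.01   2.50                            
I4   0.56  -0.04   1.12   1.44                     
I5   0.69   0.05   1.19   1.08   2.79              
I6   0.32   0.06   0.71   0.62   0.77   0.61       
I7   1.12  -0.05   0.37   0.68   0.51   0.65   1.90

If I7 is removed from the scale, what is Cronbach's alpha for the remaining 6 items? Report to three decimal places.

Remaining items: I1, I2, I3, I4, I5, I6 (k = 6).
ΣVar(i) = 2.16 + 0.52 + 2.50 + 1.44 + 2.79 + 0.61 = 10.02
σ²_total = 10.02 + 2 × 7.91 = 25.84
α (item deleted) = (6/5)·(1 − 10.02/25.84) = 0.735

α = 0.735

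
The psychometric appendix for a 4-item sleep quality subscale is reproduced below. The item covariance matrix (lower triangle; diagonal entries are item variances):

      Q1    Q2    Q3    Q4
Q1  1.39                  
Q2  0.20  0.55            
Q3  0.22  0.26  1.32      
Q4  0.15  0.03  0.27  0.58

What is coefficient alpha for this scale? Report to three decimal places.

coefficient alpha = 0.494

sum of item variances = 1.39 + 0.55 + 1.32 + 0.58 = 3.84
Σ_{i<j} σ_ij = 1.13
σ²_T = 3.84 + 2 × 1.13 = 6.10
α = (k/(k−1))·(1 − sum of item variances/σ²_T) = (4/3)·(1 − 3.84/6.10) = 0.494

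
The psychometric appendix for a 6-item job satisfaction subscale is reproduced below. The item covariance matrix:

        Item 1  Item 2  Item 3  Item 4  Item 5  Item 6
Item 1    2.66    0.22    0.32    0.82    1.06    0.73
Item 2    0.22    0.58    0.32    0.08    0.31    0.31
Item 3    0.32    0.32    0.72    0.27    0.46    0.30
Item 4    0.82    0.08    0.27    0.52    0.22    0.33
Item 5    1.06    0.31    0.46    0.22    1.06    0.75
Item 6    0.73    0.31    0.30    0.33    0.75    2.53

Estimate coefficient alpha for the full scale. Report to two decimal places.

coefficient alpha = 0.74

sum of item variances = 2.66 + 0.58 + 0.72 + 0.52 + 1.06 + 2.53 = 8.07
Sum of the distinct covariances = 6.50
total variance = 8.07 + 2 × 6.50 = 21.07
α = (k/(k−1))·(1 − sum of item variances/total variance) = (6/5)·(1 − 8.07/21.07) = 0.74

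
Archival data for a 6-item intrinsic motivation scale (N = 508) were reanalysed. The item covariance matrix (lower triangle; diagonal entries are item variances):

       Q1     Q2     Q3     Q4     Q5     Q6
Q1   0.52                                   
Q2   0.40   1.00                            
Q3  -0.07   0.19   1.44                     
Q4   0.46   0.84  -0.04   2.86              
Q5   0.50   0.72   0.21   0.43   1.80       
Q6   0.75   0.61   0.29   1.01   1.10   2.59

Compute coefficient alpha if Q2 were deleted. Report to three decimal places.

Remaining items: Q1, Q3, Q4, Q5, Q6 (k = 5).
Σσᵢ² = 0.52 + 1.44 + 2.86 + 1.80 + 2.59 = 9.21
σ²_total = 9.21 + 2 × 4.64 = 18.49
α (item deleted) = (5/4)·(1 − 9.21/18.49) = 0.627

coefficient alpha = 0.627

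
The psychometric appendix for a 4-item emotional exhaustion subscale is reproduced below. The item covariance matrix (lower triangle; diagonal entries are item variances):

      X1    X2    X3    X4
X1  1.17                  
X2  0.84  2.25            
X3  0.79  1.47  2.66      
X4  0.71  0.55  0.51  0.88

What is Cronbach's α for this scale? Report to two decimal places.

α = 0.78

ΣVar(i) = 1.17 + 2.25 + 2.66 + 0.88 = 6.96
Σ_{i<j} σ_ij = 4.87
σ²_total = 6.96 + 2 × 4.87 = 16.70
α = (k/(k−1))·(1 − ΣVar(i)/σ²_total) = (4/3)·(1 − 6.96/16.70) = 0.78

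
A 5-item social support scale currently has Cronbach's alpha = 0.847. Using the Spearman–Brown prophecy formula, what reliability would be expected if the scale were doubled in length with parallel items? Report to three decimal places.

Length factor m = 2
α' = m·α / (1 + (m−1)·α)
   = 2 × 0.847 / (1 + (2 − 1) × 0.847)
   = 1.6940 / 1.8470 = 0.917

predicted reliability = 0.917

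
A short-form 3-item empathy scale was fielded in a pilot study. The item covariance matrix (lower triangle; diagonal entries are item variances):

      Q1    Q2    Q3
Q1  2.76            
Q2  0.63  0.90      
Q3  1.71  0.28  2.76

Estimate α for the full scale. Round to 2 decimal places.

α = 0.67

Σσ²ᵢ = 2.76 + 0.90 + 2.76 = 6.42
Sum of the distinct covariances = 2.62
total variance = 6.42 + 2 × 2.62 = 11.66
α = (k/(k−1))·(1 − Σσ²ᵢ/total variance) = (3/2)·(1 − 6.42/11.66) = 0.67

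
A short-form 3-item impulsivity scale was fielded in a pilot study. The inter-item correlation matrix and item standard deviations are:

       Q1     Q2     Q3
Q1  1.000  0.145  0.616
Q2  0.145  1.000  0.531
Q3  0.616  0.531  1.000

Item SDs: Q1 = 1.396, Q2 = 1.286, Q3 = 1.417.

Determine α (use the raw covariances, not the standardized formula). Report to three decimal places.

Σσ²ᵢ = 1.396² + 1.286² + 1.417² = 5.6105
Covariances σ_ij = r_ij · s_i · s_j:
  σ(Q1,Q2) = 0.145 × 1.396 × 1.286 = 0.2603
  σ(Q1,Q3) = 0.616 × 1.396 × 1.417 = 1.2185
  σ(Q2,Q3) = 0.531 × 1.286 × 1.417 = 0.9676
σ²_T = Σσ²ᵢ + 2·Σσ_ij = 5.6105 + 2 × 2.4464 = 10.5033
α = (3/2)·(1 − 5.6105/10.5033) = 0.699

α = 0.699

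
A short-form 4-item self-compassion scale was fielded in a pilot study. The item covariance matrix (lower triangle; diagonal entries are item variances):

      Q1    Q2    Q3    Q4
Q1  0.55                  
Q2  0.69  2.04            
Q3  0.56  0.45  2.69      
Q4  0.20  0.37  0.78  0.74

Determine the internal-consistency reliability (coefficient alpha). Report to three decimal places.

coefficient alpha = 0.671

sum of item variances = 0.55 + 2.04 + 2.69 + 0.74 = 6.02
Sum of off-diagonal covariances = 3.05
Var(T) = 6.02 + 2 × 3.05 = 12.12
α = (k/(k−1))·(1 − sum of item variances/Var(T)) = (4/3)·(1 − 6.02/12.12) = 0.671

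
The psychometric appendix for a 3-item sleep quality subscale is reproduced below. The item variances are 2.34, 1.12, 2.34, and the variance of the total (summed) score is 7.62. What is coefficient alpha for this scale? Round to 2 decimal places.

Σσ²ᵢ = 2.34 + 1.12 + 2.34 = 5.80
α = (k/(k−1))·(1 − Σσ²ᵢ/Var(T)) = (3/2)·(1 − 5.80/7.62) = 0.36

coefficient alpha = 0.36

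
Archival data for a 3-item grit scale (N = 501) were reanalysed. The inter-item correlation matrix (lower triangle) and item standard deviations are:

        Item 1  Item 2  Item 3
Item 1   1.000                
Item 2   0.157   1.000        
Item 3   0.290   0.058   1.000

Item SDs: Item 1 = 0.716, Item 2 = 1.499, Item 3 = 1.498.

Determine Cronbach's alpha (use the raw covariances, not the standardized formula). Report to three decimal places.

Σσ²ᵢ = 0.716² + 1.499² + 1.498² = 5.0037
Covariances σ_ij = r_ij · s_i · s_j:
  σ(Item 1,Item 2) = 0.157 × 0.716 × 1.499 = 0.1685
  σ(Item 1,Item 3) = 0.290 × 0.716 × 1.498 = 0.3110
  σ(Item 2,Item 3) = 0.058 × 1.499 × 1.498 = 0.1302
σ²_T = Σσ²ᵢ + 2·Σσ_ij = 5.0037 + 2 × 0.6097 = 6.2231
α = (3/2)·(1 − 5.0037/6.2231) = 0.294

α = 0.294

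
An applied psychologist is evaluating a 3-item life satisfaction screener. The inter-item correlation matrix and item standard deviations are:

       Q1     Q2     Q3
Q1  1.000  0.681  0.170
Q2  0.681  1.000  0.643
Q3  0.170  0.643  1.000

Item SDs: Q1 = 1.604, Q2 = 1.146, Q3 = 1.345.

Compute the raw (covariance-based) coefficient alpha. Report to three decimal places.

α = 0.717

Σσ²ᵢ = 1.604² + 1.146² + 1.345² = 5.6952
Covariances σ_ij = r_ij · s_i · s_j:
  σ(Q1,Q2) = 0.681 × 1.604 × 1.146 = 1.2518
  σ(Q1,Q3) = 0.170 × 1.604 × 1.345 = 0.3668
  σ(Q2,Q3) = 0.643 × 1.146 × 1.345 = 0.9911
σ²_T = Σσ²ᵢ + 2·Σσ_ij = 5.6952 + 2 × 2.6097 = 10.9146
α = (3/2)·(1 − 5.6952/10.9146) = 0.717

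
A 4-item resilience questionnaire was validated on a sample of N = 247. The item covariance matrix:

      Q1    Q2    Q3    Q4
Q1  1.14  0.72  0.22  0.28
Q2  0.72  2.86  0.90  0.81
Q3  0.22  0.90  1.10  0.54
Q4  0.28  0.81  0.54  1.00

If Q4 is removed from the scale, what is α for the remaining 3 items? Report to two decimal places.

Remaining items: Q1, Q2, Q3 (k = 3).
sum of item variances = 1.14 + 2.86 + 1.10 = 5.10
σ²_total = 5.10 + 2 × 1.84 = 8.78
α (item deleted) = (3/2)·(1 − 5.10/8.78) = 0.63

α = 0.63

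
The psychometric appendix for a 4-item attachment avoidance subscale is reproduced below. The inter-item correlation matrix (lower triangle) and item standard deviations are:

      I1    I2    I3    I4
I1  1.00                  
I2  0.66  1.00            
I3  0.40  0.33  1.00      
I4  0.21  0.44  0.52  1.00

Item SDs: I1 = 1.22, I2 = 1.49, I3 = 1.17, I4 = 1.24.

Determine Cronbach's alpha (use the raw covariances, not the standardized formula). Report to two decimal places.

α = 0.75

Σσ²ᵢ = 1.22² + 1.49² + 1.17² + 1.24² = 6.6150
Covariances σ_ij = r_ij · s_i · s_j:
  σ(I1,I2) = 0.66 × 1.22 × 1.49 = 1.1997
  σ(I1,I3) = 0.40 × 1.22 × 1.17 = 0.5710
  σ(I1,I4) = 0.21 × 1.22 × 1.24 = 0.3177
  σ(I2,I3) = 0.33 × 1.49 × 1.17 = 0.5753
  σ(I2,I4) = 0.44 × 1.49 × 1.24 = 0.8129
  σ(I3,I4) = 0.52 × 1.17 × 1.24 = 0.7544
σ²_T = Σσ²ᵢ + 2·Σσ_ij = 6.6150 + 2 × 4.2310 = 15.0770
α = (4/3)·(1 − 6.6150/15.0770) = 0.75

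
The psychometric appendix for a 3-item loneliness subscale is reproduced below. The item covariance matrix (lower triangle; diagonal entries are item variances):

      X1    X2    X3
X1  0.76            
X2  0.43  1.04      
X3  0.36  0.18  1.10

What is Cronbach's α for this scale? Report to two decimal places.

Cronbach's α = 0.60

sum of item variances = 0.76 + 1.04 + 1.10 = 2.90
Sum of the distinct covariances = 0.97
total variance = 2.90 + 2 × 0.97 = 4.84
α = (k/(k−1))·(1 − sum of item variances/total variance) = (3/2)·(1 − 2.90/4.84) = 0.60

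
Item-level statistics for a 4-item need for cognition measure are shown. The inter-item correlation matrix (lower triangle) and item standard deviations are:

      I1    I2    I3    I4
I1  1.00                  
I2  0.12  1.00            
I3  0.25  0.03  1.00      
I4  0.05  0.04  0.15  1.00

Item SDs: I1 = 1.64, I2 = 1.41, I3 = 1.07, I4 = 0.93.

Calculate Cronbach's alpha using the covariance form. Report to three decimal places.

Cronbach's alpha = 0.316

Σσ²ᵢ = 1.64² + 1.41² + 1.07² + 0.93² = 6.6875
Covariances σ_ij = r_ij · s_i · s_j:
  σ(I1,I2) = 0.12 × 1.64 × 1.41 = 0.2775
  σ(I1,I3) = 0.25 × 1.64 × 1.07 = 0.4387
  σ(I1,I4) = 0.05 × 1.64 × 0.93 = 0.0763
  σ(I2,I3) = 0.03 × 1.41 × 1.07 = 0.0453
  σ(I2,I4) = 0.04 × 1.41 × 0.93 = 0.0525
  σ(I3,I4) = 0.15 × 1.07 × 0.93 = 0.1493
σ²_T = Σσ²ᵢ + 2·Σσ_ij = 6.6875 + 2 × 1.0396 = 8.7667
α = (4/3)·(1 − 6.6875/8.7667) = 0.316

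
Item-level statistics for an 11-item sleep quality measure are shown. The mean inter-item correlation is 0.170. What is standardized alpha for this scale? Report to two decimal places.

α = 0.69

Standardized α = k·r̄ / (1 + (k−1)·r̄) = 11 × 0.170 / (1 + 10 × 0.170)
  = 1.8700 / 2.7000 = 0.69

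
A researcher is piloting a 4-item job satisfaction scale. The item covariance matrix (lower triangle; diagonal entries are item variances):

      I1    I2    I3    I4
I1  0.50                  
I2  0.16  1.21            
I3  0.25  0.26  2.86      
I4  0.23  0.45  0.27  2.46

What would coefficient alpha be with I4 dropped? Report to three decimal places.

Remaining items: I1, I2, I3 (k = 3).
sum of item variances = 0.50 + 1.21 + 2.86 = 4.57
σ²_T = 4.57 + 2 × 0.67 = 5.91
α (item deleted) = (3/2)·(1 − 4.57/5.91) = 0.340

α = 0.340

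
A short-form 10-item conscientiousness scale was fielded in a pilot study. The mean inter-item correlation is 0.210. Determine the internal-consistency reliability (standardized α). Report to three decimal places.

standardized α = 0.727

Standardized α = k·r̄ / (1 + (k−1)·r̄) = 10 × 0.210 / (1 + 9 × 0.210)
  = 2.1000 / 2.8900 = 0.727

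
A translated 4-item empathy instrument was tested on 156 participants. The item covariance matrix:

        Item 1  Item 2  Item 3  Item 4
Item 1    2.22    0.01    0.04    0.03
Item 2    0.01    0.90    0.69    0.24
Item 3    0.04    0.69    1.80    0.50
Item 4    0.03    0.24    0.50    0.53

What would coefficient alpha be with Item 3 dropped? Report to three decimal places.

Remaining items: Item 1, Item 2, Item 4 (k = 3).
sum of item variances = 2.22 + 0.90 + 0.53 = 3.65
σ²_total = 3.65 + 2 × 0.28 = 4.21
α (item deleted) = (3/2)·(1 − 3.65/4.21) = 0.200

α = 0.200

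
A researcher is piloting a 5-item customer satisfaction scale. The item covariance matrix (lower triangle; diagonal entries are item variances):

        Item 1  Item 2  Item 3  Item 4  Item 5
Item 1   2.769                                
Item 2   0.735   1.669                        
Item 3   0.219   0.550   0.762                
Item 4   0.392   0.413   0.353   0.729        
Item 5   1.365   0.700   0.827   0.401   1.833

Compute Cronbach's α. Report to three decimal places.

ΣVar(i) = 2.769 + 1.669 + 0.762 + 0.729 + 1.833 = 7.762
Σ_{i<j} σ_ij = 5.955
σ²_T = 7.762 + 2 × 5.955 = 19.672
α = (k/(k−1))·(1 − ΣVar(i)/σ²_T) = (5/4)·(1 − 7.762/19.672) = 0.757

α = 0.757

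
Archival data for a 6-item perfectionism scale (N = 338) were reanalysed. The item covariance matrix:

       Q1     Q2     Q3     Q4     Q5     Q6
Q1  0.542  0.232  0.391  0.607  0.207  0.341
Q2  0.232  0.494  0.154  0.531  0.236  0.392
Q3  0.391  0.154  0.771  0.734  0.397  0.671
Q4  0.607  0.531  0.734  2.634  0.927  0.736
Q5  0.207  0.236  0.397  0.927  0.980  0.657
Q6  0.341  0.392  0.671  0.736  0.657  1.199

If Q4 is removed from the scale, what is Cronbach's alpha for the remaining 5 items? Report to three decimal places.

Remaining items: Q1, Q2, Q3, Q5, Q6 (k = 5).
ΣVar(i) = 0.542 + 0.494 + 0.771 + 0.980 + 1.199 = 3.986
σ²_T = 3.986 + 2 × 3.678 = 11.342
α (item deleted) = (5/4)·(1 − 3.986/11.342) = 0.811

α = 0.811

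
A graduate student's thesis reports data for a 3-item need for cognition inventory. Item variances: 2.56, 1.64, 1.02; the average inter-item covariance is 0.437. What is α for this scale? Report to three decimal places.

α = 0.502

ΣVar(i) = 2.56 + 1.64 + 1.02 = 5.22
Sum of the 3 distinct covariances = 3 × 0.437 = 1.311
σ²_total = ΣVar(i) + 2·Σcov = 5.22 + 2 × 1.311 = 7.842
α = (3/2)·(1 − 5.22/7.842) = 0.502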